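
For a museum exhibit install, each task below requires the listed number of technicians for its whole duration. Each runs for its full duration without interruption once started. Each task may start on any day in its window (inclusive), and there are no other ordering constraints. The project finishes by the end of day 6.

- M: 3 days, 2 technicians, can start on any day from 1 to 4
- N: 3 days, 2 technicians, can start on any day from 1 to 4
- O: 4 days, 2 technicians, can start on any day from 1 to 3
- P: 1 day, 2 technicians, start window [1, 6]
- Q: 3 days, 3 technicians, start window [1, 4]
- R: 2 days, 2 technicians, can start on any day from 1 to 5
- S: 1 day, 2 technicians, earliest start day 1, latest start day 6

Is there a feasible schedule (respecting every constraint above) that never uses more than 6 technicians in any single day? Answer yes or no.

Total technician-days = 37; over 6 days the average is 37/6 > 6, so some day must exceed 6.

no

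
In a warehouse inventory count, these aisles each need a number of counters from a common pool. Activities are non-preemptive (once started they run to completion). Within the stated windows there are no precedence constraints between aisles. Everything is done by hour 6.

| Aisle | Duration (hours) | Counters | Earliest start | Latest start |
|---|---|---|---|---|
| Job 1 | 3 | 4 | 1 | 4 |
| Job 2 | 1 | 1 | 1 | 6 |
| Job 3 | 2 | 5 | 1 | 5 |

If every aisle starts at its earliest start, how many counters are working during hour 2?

9

At early start, hour 2 has: Job 1, Job 3.
Demand: 4 + 5 = 9.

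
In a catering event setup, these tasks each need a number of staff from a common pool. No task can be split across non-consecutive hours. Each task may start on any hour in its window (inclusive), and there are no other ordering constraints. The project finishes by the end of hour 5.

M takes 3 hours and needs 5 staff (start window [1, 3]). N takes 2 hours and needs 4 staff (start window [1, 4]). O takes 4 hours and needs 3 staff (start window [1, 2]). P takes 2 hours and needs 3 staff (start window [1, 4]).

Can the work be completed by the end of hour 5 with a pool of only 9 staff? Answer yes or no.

The minimum achievable peak is 10; 9 < 10, so no feasible schedule stays within the cap.

no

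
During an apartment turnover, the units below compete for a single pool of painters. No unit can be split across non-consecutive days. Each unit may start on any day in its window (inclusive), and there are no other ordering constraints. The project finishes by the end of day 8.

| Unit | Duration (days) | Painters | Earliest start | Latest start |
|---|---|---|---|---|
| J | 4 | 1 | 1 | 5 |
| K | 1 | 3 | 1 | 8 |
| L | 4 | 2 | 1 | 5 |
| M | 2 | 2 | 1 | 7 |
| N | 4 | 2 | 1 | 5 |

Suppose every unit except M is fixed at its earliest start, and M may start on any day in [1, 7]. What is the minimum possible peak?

8

M@1: d1:10  d2:7  d3:5  d4:5  d5:0  d6:0  d7:0  d8:0 → peak 10
M@2: d1:8  d2:7  d3:7  d4:5  d5:0  d6:0  d7:0  d8:0 → peak 8
M@3: d1:8  d2:5  d3:7  d4:7  d5:0  d6:0  d7:0  d8:0 → peak 8
M@4: d1:8  d2:5  d3:5  d4:7  d5:2  d6:0  d7:0  d8:0 → peak 8
M@5: d1:8  d2:5  d3:5  d4:5  d5:2  d6:2  d7:0  d8:0 → peak 8
M@6: d1:8  d2:5  d3:5  d4:5  d5:0  d6:2  d7:2  d8:0 → peak 8
M@7: d1:8  d2:5  d3:5  d4:5  d5:0  d6:0  d7:2  d8:2 → peak 8
Best is M@2, peak 8.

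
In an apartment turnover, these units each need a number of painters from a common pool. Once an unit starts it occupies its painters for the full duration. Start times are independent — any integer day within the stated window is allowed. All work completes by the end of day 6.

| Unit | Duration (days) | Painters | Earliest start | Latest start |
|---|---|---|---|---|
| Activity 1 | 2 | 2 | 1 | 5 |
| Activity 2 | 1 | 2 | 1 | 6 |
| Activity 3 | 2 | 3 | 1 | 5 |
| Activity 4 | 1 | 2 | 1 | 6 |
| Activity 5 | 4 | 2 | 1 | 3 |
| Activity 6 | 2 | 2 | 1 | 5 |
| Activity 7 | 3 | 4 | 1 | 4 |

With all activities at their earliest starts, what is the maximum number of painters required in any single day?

Early-start schedule: Activity 1@1, Activity 2@1, Activity 3@1, Activity 4@1, Activity 5@1, Activity 6@1, Activity 7@1.
Load per day: day 1: 17, day 2: 13, day 3: 6, day 4: 2, day 5: 0, day 6: 0.
Peak is 17.

17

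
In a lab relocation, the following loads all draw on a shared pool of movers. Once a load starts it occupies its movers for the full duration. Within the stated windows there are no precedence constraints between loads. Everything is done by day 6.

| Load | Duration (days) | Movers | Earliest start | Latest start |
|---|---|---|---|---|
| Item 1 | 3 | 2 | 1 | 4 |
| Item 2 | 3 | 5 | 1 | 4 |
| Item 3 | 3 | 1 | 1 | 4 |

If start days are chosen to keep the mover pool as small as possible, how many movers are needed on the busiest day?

Early-start (Item 1@1, Item 2@1, Item 3@1) gives peak 8: d1:8  d2:8  d3:8  d4:0  d5:0  d6:0.
Shift Item 2→4.
Schedule Item 1@1, Item 2@4, Item 3@1: d1:3  d2:3  d3:3  d4:5  d5:5  d6:5 — peak 5.

5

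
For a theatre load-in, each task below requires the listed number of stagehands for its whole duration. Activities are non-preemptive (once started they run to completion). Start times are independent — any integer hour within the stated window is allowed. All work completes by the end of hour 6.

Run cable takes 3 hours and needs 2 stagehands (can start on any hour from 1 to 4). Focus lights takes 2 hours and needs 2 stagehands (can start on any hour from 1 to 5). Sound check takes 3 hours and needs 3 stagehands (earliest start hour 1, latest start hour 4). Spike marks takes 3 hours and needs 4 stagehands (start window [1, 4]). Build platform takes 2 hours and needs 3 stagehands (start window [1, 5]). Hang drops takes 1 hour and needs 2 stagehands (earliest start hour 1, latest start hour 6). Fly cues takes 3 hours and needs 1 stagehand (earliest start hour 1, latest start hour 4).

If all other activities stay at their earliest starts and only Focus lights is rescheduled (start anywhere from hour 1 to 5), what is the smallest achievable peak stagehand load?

Focus lights@1: h1:17  h2:15  h3:10  h4:0  h5:0  h6:0 → peak 17
Focus lights@2: h1:15  h2:15  h3:12  h4:0  h5:0  h6:0 → peak 15
Focus lights@3: h1:15  h2:13  h3:12  h4:2  h5:0  h6:0 → peak 15
Focus lights@4: h1:15  h2:13  h3:10  h4:2  h5:2  h6:0 → peak 15
Focus lights@5: h1:15  h2:13  h3:10  h4:0  h5:2  h6:2 → peak 15
Best is Focus lights@2, peak 15.

15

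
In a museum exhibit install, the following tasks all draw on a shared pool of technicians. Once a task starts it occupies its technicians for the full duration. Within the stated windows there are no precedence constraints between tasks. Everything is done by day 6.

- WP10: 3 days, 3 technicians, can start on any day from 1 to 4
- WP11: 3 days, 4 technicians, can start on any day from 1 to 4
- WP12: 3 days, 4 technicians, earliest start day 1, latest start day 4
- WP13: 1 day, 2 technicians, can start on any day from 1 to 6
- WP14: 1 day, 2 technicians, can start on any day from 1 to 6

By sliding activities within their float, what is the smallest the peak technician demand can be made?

7

Early-start (WP10@1, WP11@1, WP12@1, WP13@1, WP14@1) gives peak 15: d1:15  d2:11  d3:11  d4:0  d5:0  d6:0.
Shift WP12→4, WP13→4, WP14→5.
Schedule WP10@1, WP11@1, WP12@4, WP13@4, WP14@5: d1:7  d2:7  d3:7  d4:6  d5:6  d6:4 — peak 7.
Total technician-days = 37 over 6 days ⇒ peak ≥ ⌈37/6⌉ = 7, so 7 is optimal.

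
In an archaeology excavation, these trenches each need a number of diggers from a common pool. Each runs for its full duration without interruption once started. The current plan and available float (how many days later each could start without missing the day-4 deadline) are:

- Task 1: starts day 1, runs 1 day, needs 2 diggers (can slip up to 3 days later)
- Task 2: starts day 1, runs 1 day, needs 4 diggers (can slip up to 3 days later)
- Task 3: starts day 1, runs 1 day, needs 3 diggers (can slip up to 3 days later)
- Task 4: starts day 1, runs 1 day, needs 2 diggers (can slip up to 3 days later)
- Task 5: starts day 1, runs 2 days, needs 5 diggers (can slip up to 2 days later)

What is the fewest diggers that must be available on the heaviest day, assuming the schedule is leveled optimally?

Early-start (Task 1@1, Task 2@1, Task 3@1, Task 4@1, Task 5@1) gives peak 16: d1:16  d2:5  d3:0  d4:0.
Shift Task 3→2, Task 4→2, Task 5→3.
Schedule Task 1@1, Task 2@1, Task 3@2, Task 4@2, Task 5@3: d1:6  d2:5  d3:5  d4:5 — peak 6.
Total digger-days = 21 over 4 days ⇒ peak ≥ ⌈21/4⌉ = 6, so 6 is optimal.

6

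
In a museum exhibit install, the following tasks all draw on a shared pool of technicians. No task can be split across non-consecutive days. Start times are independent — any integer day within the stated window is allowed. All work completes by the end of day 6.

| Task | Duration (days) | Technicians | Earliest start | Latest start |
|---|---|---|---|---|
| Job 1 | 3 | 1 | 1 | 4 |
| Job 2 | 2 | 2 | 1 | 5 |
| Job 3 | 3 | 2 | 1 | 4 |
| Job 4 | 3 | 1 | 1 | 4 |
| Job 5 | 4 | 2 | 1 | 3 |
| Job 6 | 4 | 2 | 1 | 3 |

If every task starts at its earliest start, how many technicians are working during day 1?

10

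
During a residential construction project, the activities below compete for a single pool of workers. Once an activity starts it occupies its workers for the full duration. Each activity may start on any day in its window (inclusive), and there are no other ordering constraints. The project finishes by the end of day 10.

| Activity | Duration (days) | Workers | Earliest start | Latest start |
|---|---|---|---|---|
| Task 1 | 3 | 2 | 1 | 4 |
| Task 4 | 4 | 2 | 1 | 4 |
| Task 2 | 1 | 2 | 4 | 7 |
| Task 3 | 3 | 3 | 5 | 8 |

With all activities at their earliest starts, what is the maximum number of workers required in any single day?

4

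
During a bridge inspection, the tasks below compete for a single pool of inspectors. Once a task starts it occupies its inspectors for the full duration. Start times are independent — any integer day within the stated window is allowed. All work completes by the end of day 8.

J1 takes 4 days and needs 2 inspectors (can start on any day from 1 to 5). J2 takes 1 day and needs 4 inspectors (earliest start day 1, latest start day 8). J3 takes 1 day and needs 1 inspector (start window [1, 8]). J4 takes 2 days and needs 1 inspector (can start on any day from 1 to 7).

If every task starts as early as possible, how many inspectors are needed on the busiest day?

8

Early-start schedule: J1@1, J2@1, J3@1, J4@1.
Load per day: day 1: 8, day 2: 3, day 3: 2, day 4: 2, day 5: 0, day 6: 0, day 7: 0, day 8: 0.
Peak is 8.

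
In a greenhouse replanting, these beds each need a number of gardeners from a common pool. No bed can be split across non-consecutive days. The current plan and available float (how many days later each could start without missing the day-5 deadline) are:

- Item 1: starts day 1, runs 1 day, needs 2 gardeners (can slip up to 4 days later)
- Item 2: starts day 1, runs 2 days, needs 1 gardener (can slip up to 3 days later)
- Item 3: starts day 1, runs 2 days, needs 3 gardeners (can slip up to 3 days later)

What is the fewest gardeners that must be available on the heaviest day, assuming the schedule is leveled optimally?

3

Early-start (Item 1@1, Item 2@1, Item 3@1) gives peak 6: d1:6  d2:4  d3:0  d4:0  d5:0.
Shift Item 3→3.
Schedule Item 1@1, Item 2@1, Item 3@3: d1:3  d2:1  d3:3  d4:3  d5:0 — peak 3.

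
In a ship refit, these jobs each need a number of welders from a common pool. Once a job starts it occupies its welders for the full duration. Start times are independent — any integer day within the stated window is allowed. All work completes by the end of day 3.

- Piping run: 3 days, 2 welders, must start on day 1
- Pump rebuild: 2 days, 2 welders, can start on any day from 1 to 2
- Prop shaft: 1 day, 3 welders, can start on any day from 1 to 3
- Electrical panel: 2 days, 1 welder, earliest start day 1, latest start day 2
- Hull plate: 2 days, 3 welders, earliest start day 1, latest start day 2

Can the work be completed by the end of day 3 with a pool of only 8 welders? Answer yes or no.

yes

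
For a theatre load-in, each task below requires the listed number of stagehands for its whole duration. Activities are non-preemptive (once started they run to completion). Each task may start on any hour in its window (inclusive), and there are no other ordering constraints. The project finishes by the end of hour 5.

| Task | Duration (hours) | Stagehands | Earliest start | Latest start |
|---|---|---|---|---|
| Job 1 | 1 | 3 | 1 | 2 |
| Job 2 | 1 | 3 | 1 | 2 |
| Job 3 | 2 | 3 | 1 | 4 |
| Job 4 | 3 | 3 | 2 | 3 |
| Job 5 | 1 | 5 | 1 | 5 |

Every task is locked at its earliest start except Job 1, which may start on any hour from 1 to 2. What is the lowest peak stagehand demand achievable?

11

Job 1@1: h1:14  h2:6  h3:3  h4:3  h5:0 → peak 14
Job 1@2: h1:11  h2:9  h3:3  h4:3  h5:0 → peak 11
Best is Job 1@2, peak 11.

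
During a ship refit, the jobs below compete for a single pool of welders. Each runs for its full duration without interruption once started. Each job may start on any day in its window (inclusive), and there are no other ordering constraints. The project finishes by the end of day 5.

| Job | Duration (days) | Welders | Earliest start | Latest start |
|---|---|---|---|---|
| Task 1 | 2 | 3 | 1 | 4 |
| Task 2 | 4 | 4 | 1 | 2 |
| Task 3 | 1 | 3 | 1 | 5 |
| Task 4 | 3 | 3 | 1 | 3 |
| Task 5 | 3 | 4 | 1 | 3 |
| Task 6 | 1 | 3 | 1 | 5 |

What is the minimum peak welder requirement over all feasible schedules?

Early-start (Task 1@1, Task 2@1, Task 3@1, Task 4@1, Task 5@1, Task 6@1) gives peak 20: d1:20  d2:14  d3:11  d4:4  d5:0.
Shift Task 4→2, Task 5→3, Task 6→5.
Schedule Task 1@1, Task 2@1, Task 3@1, Task 4@2, Task 5@3, Task 6@5: d1:10  d2:10  d3:11  d4:11  d5:7 — peak 11.

11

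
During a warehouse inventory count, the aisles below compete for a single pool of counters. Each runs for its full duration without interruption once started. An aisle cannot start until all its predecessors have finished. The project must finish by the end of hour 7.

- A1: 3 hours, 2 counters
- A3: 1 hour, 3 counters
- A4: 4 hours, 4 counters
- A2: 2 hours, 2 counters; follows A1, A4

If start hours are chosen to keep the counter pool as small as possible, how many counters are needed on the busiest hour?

6

Early-start (A1@1, A3@1, A4@1, A2@5) gives peak 9: h1:9  h2:6  h3:6  h4:4  h5:2  h6:2  h7:0.
Shift A4→2, A2→6.
Schedule A1@1, A3@1, A4@2, A2@6: h1:5  h2:6  h3:6  h4:4  h5:4  h6:2  h7:2 — peak 6.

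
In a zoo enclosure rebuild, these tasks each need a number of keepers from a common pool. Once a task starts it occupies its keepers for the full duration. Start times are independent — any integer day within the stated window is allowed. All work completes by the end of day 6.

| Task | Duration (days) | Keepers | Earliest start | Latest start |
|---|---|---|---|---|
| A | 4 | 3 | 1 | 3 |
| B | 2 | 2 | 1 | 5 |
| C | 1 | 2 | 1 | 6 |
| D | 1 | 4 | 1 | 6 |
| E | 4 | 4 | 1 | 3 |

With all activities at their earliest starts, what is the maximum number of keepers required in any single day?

Early-start schedule: A@1, B@1, C@1, D@1, E@1.
Load per day: day 1: 15, day 2: 9, day 3: 7, day 4: 7, day 5: 0, day 6: 0.
Peak is 15.

15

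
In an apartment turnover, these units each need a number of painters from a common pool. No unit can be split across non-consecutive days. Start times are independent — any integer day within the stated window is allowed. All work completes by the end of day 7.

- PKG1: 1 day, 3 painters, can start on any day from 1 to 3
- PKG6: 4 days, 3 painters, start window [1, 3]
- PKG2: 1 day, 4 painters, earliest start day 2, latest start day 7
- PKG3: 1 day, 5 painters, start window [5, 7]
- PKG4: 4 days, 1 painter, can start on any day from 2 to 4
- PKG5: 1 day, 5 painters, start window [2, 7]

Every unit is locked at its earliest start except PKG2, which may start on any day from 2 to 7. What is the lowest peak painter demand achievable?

9

PKG2@2: d1:6  d2:13  d3:4  d4:4  d5:6  d6:0  d7:0 → peak 13
PKG2@3: d1:6  d2:9  d3:8  d4:4  d5:6  d6:0  d7:0 → peak 9
PKG2@4: d1:6  d2:9  d3:4  d4:8  d5:6  d6:0  d7:0 → peak 9
PKG2@5: d1:6  d2:9  d3:4  d4:4  d5:10  d6:0  d7:0 → peak 10
PKG2@6: d1:6  d2:9  d3:4  d4:4  d5:6  d6:4  d7:0 → peak 9
PKG2@7: d1:6  d2:9  d3:4  d4:4  d5:6  d6:0  d7:4 → peak 9
Best is PKG2@3, peak 9.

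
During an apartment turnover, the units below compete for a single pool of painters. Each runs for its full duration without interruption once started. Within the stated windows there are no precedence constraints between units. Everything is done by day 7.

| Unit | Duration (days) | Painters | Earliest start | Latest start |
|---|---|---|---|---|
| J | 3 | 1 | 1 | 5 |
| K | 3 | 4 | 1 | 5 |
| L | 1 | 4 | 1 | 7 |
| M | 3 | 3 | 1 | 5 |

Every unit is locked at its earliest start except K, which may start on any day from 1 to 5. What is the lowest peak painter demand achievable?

8

K@1: d1:12  d2:8  d3:8  d4:0  d5:0  d6:0  d7:0 → peak 12
K@2: d1:8  d2:8  d3:8  d4:4  d5:0  d6:0  d7:0 → peak 8
K@3: d1:8  d2:4  d3:8  d4:4  d5:4  d6:0  d7:0 → peak 8
K@4: d1:8  d2:4  d3:4  d4:4  d5:4  d6:4  d7:0 → peak 8
K@5: d1:8  d2:4  d3:4  d4:0  d5:4  d6:4  d7:4 → peak 8
Best is K@2, peak 8.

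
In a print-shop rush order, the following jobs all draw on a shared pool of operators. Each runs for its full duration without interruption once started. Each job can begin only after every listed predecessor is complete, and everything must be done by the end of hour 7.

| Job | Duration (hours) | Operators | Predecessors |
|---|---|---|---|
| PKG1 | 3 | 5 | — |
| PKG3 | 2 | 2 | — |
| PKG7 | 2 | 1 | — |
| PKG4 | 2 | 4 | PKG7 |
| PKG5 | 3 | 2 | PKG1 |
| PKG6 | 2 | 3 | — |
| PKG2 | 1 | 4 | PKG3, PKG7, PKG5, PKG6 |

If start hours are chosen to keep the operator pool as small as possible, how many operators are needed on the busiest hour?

Early-start (PKG1@1, PKG3@1, PKG7@1, PKG4@3, PKG5@4, PKG6@1, PKG2@7) gives peak 11: h1:11  h2:11  h3:9  h4:6  h5:2  h6:2  h7:4.
Shift PKG4→5, PKG6→3.
Schedule PKG1@1, PKG3@1, PKG7@1, PKG4@5, PKG5@4, PKG6@3, PKG2@7: h1:8  h2:8  h3:8  h4:5  h5:6  h6:6  h7:4 — peak 8.

8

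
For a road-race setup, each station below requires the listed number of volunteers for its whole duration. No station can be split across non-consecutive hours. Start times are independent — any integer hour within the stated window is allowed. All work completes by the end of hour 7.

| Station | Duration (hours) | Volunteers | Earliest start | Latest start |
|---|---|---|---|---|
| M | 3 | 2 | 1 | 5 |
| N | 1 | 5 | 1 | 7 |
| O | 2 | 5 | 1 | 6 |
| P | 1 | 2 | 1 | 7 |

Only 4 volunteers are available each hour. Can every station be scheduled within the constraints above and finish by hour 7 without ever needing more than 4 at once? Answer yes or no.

no

The minimum achievable peak is 5; 4 < 5, so no feasible schedule stays within the cap.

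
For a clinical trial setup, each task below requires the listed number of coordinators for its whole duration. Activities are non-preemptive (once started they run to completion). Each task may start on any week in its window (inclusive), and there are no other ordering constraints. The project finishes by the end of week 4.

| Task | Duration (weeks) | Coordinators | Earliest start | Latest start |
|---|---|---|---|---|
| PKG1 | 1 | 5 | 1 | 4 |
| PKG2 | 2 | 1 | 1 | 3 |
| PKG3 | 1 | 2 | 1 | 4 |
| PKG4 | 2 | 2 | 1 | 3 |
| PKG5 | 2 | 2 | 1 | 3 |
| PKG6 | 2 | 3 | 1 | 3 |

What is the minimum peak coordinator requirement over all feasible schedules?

7

Early-start (PKG1@1, PKG2@1, PKG3@1, PKG4@1, PKG5@1, PKG6@1) gives peak 15: w1:15  w2:8  w3:0  w4:0.
Shift PKG3→2, PKG4→2, PKG5→2, PKG6→3.
Schedule PKG1@1, PKG2@1, PKG3@2, PKG4@2, PKG5@2, PKG6@3: w1:6  w2:7  w3:7  w4:3 — peak 7.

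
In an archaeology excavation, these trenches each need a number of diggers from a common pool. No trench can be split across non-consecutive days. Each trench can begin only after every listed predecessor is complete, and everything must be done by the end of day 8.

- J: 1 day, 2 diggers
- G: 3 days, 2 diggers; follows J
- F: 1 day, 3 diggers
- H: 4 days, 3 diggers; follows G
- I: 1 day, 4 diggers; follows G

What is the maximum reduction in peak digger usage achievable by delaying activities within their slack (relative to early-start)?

0

Early-start peak: d1:5  d2:2  d3:2  d4:2  d5:7  d6:3  d7:3  d8:3 ⇒ 7.
Leveled (J@1, G@2, F@1, H@5, I@5): d1:5  d2:2  d3:2  d4:2  d5:7  d6:3  d7:3  d8:3 ⇒ 7.
Reduction 7 − 7 = 0.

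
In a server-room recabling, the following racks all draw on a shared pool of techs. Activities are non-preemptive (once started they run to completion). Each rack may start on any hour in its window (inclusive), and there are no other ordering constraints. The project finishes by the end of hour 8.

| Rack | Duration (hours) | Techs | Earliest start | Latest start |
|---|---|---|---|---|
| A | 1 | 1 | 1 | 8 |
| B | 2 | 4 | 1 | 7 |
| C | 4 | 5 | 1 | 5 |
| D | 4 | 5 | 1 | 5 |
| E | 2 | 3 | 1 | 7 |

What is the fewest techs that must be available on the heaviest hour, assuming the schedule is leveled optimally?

Early-start (A@1, B@1, C@1, D@1, E@1) gives peak 18: h1:18  h2:17  h3:10  h4:10  h5:0  h6:0  h7:0  h8:0.
Shift B→2, D→5, E→4.
Schedule A@1, B@2, C@1, D@5, E@4: h1:6  h2:9  h3:9  h4:8  h5:8  h6:5  h7:5  h8:5 — peak 9.

9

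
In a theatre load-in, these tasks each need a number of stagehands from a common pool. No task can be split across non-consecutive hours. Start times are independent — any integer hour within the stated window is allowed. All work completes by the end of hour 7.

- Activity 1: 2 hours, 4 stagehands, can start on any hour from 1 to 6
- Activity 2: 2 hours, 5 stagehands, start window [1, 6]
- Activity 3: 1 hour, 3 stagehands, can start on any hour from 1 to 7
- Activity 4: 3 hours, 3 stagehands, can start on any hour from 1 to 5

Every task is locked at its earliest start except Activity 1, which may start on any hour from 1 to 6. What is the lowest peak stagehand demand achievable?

11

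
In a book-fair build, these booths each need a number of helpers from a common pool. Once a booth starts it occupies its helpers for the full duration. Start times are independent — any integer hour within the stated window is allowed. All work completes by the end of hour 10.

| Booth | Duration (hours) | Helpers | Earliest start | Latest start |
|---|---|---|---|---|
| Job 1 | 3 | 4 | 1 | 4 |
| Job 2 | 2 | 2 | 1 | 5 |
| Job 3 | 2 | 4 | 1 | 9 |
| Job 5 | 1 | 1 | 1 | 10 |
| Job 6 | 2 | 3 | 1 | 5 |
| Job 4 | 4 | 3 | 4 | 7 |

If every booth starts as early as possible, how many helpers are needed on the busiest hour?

Early-start schedule: Job 1@1, Job 2@1, Job 3@1, Job 5@1, Job 6@1, Job 4@4.
Load per hour: hour 1: 14, hour 2: 13, hour 3: 4, hour 4: 3, hour 5: 3, hour 6: 3, hour 7: 3, hour 8: 0, hour 9: 0, hour 10: 0.
Peak is 14.

14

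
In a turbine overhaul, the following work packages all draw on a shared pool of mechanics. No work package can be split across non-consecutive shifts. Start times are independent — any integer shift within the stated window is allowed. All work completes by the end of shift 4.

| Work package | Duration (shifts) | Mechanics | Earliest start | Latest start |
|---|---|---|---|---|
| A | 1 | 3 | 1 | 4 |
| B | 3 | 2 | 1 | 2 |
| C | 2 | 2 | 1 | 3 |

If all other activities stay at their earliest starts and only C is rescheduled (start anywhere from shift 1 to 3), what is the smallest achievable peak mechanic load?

5

C@1: s1:7  s2:4  s3:2  s4:0 → peak 7
C@2: s1:5  s2:4  s3:4  s4:0 → peak 5
C@3: s1:5  s2:2  s3:4  s4:2 → peak 5
Best is C@2, peak 5.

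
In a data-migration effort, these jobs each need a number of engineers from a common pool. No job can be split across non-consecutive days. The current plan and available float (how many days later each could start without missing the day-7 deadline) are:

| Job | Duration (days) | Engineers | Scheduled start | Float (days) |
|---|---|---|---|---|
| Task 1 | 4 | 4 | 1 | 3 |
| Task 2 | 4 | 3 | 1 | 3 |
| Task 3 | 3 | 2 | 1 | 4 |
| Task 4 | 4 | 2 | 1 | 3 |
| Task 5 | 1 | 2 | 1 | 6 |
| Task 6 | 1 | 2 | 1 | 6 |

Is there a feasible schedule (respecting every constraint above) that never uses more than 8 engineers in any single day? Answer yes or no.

no

The minimum achievable peak is 9; 8 < 9, so no feasible schedule stays within the cap.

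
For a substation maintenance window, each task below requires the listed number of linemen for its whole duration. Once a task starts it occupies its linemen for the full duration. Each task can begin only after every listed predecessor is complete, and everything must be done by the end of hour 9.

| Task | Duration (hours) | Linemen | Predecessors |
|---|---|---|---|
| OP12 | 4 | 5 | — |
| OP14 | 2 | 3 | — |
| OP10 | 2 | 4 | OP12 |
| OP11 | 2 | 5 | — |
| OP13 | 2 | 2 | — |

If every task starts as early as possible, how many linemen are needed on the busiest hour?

Early-start schedule: OP12@1, OP14@1, OP10@5, OP11@1, OP13@1.
Load per hour: hour 1: 15, hour 2: 15, hour 3: 5, hour 4: 5, hour 5: 4, hour 6: 4, hour 7: 0, hour 8: 0, hour 9: 0.
Peak is 15.

15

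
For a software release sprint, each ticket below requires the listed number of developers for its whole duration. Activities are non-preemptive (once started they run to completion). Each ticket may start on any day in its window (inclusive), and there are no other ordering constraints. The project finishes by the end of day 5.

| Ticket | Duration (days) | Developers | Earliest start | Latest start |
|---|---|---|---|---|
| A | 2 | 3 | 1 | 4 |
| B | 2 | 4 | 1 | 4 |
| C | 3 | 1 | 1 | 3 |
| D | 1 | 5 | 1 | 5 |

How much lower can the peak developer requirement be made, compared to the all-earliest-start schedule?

8

Early-start peak: d1:13  d2:8  d3:1  d4:0  d5:0 ⇒ 13.
Leveled (A@1, B@3, C@1, D@5): d1:4  d2:4  d3:5  d4:4  d5:5 ⇒ 5.
Reduction 13 − 5 = 8.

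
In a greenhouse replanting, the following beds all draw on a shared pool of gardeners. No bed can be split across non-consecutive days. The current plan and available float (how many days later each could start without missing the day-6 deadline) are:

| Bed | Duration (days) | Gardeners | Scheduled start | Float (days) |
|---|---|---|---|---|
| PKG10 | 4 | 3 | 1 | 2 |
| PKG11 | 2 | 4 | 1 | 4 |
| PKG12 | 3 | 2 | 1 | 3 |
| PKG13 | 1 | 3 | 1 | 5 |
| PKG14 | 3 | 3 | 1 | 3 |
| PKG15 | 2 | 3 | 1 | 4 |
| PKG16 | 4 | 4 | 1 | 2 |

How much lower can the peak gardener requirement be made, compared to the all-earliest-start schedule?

Early-start peak: d1:22  d2:19  d3:12  d4:7  d5:0  d6:0 ⇒ 22.
Leveled (PKG10@1, PKG11@5, PKG12@1, PKG13@1, PKG14@4, PKG15@1, PKG16@3): d1:11  d2:8  d3:9  d4:10  d5:11  d6:11 ⇒ 11.
Reduction 22 − 11 = 11.

11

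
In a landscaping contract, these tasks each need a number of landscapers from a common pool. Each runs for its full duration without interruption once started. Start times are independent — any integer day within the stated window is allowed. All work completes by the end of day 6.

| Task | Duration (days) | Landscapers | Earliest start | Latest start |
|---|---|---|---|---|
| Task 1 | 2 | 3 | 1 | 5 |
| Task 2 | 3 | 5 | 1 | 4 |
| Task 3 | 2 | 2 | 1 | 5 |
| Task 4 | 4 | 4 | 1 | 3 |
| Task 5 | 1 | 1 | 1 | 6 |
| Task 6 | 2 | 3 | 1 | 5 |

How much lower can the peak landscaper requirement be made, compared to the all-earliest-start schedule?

9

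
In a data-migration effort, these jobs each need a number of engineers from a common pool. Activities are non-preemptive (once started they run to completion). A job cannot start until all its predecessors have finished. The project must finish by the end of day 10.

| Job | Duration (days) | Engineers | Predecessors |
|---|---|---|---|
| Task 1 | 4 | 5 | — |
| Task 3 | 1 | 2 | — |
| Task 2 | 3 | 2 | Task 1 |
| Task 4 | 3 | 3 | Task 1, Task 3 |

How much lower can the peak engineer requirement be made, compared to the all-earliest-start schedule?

2

Early-start peak: d1:7  d2:5  d3:5  d4:5  d5:5  d6:5  d7:5  d8:0  d9:0  d10:0 ⇒ 7.
Leveled (Task 1@1, Task 3@5, Task 2@5, Task 4@6): d1:5  d2:5  d3:5  d4:5  d5:4  d6:5  d7:5  d8:3  d9:0  d10:0 ⇒ 5.
Reduction 7 − 5 = 2.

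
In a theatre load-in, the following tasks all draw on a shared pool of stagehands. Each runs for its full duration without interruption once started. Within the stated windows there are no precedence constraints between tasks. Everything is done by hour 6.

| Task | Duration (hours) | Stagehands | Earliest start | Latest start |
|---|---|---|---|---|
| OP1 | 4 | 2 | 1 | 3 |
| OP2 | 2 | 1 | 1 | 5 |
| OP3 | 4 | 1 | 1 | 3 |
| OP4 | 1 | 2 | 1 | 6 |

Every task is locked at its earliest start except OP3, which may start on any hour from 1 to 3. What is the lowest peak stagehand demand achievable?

OP3@1: h1:6  h2:4  h3:3  h4:3  h5:0  h6:0 → peak 6
OP3@2: h1:5  h2:4  h3:3  h4:3  h5:1  h6:0 → peak 5
OP3@3: h1:5  h2:3  h3:3  h4:3  h5:1  h6:1 → peak 5
Best is OP3@2, peak 5.

5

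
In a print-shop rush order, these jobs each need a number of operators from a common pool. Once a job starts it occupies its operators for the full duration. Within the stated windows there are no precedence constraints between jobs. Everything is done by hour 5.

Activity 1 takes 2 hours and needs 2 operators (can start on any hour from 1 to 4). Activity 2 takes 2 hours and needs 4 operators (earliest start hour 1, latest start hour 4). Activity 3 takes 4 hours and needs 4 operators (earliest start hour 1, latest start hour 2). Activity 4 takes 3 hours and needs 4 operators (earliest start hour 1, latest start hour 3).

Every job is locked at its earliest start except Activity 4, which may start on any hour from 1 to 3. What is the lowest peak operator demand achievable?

Activity 4@1: h1:14  h2:14  h3:8  h4:4  h5:0 → peak 14
Activity 4@2: h1:10  h2:14  h3:8  h4:8  h5:0 → peak 14
Activity 4@3: h1:10  h2:10  h3:8  h4:8  h5:4 → peak 10
Best is Activity 4@3, peak 10.

10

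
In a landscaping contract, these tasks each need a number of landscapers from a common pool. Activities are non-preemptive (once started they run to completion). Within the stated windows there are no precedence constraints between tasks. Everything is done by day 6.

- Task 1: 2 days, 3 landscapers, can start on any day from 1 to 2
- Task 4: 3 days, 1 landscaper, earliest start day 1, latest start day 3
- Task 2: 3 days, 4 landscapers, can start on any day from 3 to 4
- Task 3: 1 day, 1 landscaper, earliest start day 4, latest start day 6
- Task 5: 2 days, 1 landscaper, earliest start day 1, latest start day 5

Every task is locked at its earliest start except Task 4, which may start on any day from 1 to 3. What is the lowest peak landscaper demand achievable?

5

Task 4@1: d1:5  d2:5  d3:5  d4:5  d5:4  d6:0 → peak 5
Task 4@2: d1:4  d2:5  d3:5  d4:6  d5:4  d6:0 → peak 6
Task 4@3: d1:4  d2:4  d3:5  d4:6  d5:5  d6:0 → peak 6
Best is Task 4@1, peak 5.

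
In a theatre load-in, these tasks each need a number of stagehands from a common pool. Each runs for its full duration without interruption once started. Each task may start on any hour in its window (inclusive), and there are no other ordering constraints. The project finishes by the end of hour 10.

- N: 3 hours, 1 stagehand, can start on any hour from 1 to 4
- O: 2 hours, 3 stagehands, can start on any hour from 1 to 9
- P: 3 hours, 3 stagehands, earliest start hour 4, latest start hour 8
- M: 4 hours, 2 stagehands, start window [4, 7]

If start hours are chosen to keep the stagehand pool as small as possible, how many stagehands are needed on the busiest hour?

3

Early-start (N@1, O@1, P@4, M@4) gives peak 5: h1:4  h2:4  h3:1  h4:5  h5:5  h6:5  h7:2  h8:0  h9:0  h10:0.
Shift N→3, P→8.
Schedule N@3, O@1, P@8, M@4: h1:3  h2:3  h3:1  h4:3  h5:3  h6:2  h7:2  h8:3  h9:3  h10:3 — peak 3.
Total stagehand-hours = 26 over 10 hours ⇒ peak ≥ ⌈26/10⌉ = 3, so 3 is optimal.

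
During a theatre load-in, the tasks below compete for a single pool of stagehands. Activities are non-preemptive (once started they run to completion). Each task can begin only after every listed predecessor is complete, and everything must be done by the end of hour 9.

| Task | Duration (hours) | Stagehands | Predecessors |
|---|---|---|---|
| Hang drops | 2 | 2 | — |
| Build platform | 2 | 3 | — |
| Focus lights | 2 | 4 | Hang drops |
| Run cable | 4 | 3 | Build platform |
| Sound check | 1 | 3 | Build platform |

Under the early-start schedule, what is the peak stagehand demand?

10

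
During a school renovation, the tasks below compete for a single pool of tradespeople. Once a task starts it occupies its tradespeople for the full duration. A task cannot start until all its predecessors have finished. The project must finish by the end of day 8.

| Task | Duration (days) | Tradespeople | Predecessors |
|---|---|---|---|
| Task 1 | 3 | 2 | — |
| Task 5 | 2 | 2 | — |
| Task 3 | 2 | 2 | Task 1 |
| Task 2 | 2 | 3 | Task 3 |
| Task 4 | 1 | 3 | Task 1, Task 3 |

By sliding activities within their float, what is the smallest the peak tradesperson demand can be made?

4

Early-start (Task 1@1, Task 5@1, Task 3@4, Task 2@6, Task 4@6) gives peak 6: d1:4  d2:4  d3:2  d4:2  d5:2  d6:6  d7:3  d8:0.
Shift Task 4→8.
Schedule Task 1@1, Task 5@1, Task 3@4, Task 2@6, Task 4@8: d1:4  d2:4  d3:2  d4:2  d5:2  d6:3  d7:3  d8:3 — peak 4.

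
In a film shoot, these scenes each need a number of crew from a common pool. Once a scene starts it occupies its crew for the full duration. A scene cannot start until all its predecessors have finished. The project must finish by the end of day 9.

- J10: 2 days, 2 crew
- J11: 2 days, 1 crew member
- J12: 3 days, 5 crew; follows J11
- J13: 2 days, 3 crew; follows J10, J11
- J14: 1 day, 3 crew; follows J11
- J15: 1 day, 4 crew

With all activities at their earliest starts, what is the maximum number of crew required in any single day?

11

Early-start schedule: J10@1, J11@1, J12@3, J13@3, J14@3, J15@1.
Load per day: day 1: 7, day 2: 3, day 3: 11, day 4: 8, day 5: 5, day 6: 0, day 7: 0, day 8: 0, day 9: 0.
Peak is 11.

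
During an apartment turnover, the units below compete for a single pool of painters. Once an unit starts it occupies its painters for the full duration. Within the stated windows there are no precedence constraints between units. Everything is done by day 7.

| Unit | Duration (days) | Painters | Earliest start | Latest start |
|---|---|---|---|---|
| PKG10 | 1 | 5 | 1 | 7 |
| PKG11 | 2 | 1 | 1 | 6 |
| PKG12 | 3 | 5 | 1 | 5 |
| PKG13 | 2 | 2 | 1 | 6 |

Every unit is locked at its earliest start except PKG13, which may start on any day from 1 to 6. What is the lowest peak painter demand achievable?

PKG13@1: d1:13  d2:8  d3:5  d4:0  d5:0  d6:0  d7:0 → peak 13
PKG13@2: d1:11  d2:8  d3:7  d4:0  d5:0  d6:0  d7:0 → peak 11
PKG13@3: d1:11  d2:6  d3:7  d4:2  d5:0  d6:0  d7:0 → peak 11
PKG13@4: d1:11  d2:6  d3:5  d4:2  d5:2  d6:0  d7:0 → peak 11
PKG13@5: d1:11  d2:6  d3:5  d4:0  d5:2  d6:2  d7:0 → peak 11
PKG13@6: d1:11  d2:6  d3:5  d4:0  d5:0  d6:2  d7:2 → peak 11
Best is PKG13@2, peak 11.

11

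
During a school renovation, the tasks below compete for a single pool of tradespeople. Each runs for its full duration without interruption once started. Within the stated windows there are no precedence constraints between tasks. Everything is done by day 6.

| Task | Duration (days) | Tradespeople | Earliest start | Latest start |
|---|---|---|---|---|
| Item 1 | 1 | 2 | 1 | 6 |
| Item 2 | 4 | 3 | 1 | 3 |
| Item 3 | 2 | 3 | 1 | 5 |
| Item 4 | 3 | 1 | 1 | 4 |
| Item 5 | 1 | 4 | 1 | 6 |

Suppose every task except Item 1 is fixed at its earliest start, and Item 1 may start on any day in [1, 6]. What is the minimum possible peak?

11

Item 1@1: d1:13  d2:7  d3:4  d4:3  d5:0  d6:0 → peak 13
Item 1@2: d1:11  d2:9  d3:4  d4:3  d5:0  d6:0 → peak 11
Item 1@3: d1:11  d2:7  d3:6  d4:3  d5:0  d6:0 → peak 11
Item 1@4: d1:11  d2:7  d3:4  d4:5  d5:0  d6:0 → peak 11
Item 1@5: d1:11  d2:7  d3:4  d4:3  d5:2  d6:0 → peak 11
Item 1@6: d1:11  d2:7  d3:4  d4:3  d5:0  d6:2 → peak 11
Best is Item 1@2, peak 11.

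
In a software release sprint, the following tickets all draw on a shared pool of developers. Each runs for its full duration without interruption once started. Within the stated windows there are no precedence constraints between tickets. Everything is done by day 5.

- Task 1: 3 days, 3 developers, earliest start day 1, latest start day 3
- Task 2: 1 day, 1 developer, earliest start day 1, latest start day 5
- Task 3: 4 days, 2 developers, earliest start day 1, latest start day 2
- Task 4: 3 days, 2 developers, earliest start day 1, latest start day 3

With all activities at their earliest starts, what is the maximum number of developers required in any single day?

Early-start schedule: Task 1@1, Task 2@1, Task 3@1, Task 4@1.
Load per day: day 1: 8, day 2: 7, day 3: 7, day 4: 2, day 5: 0.
Peak is 8.

8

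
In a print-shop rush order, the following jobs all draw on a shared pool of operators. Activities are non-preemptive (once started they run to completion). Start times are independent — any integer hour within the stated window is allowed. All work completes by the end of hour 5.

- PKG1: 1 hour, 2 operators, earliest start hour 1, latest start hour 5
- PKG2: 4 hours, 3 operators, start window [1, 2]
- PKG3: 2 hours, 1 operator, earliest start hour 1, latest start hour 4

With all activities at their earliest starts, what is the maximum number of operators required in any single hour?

Early-start schedule: PKG1@1, PKG2@1, PKG3@1.
Load per hour: hour 1: 6, hour 2: 4, hour 3: 3, hour 4: 3, hour 5: 0.
Peak is 6.

6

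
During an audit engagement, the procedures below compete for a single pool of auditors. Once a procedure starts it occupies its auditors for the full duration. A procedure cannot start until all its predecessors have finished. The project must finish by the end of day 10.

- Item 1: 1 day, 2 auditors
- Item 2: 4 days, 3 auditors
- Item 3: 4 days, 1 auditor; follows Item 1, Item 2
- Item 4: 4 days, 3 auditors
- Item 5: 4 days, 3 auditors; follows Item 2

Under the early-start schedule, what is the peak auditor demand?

Early-start schedule: Item 1@1, Item 2@1, Item 3@5, Item 4@1, Item 5@5.
Load per day: day 1: 8, day 2: 6, day 3: 6, day 4: 6, day 5: 4, day 6: 4, day 7: 4, day 8: 4, day 9: 0, day 10: 0.
Peak is 8.

8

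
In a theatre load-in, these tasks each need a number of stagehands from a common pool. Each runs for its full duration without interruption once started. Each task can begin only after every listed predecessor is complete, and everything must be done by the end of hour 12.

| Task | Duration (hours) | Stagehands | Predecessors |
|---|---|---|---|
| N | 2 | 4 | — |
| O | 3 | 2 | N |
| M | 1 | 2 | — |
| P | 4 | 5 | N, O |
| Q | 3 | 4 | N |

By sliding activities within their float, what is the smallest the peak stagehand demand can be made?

Early-start (N@1, O@3, M@1, P@6, Q@3) gives peak 6: h1:6  h2:4  h3:6  h4:6  h5:6  h6:5  h7:5  h8:5  h9:5  h10:0  h11:0  h12:0.
Shift M→3, Q→10.
Schedule N@1, O@3, M@3, P@6, Q@10: h1:4  h2:4  h3:4  h4:2  h5:2  h6:5  h7:5  h8:5  h9:5  h10:4  h11:4  h12:4 — peak 5.

5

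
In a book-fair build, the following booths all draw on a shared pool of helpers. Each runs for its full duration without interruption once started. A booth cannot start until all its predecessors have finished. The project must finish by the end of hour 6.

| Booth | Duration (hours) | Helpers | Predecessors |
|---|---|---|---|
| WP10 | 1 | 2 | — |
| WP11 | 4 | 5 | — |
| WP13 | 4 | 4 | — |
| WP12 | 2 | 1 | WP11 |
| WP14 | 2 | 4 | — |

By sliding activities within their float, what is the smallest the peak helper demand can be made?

9

Early-start (WP10@1, WP11@1, WP13@1, WP12@5, WP14@1) gives peak 15: h1:15  h2:13  h3:9  h4:9  h5:1  h6:1.
Shift WP13→2, WP14→5.
Schedule WP10@1, WP11@1, WP13@2, WP12@5, WP14@5: h1:7  h2:9  h3:9  h4:9  h5:9  h6:5 — peak 9.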